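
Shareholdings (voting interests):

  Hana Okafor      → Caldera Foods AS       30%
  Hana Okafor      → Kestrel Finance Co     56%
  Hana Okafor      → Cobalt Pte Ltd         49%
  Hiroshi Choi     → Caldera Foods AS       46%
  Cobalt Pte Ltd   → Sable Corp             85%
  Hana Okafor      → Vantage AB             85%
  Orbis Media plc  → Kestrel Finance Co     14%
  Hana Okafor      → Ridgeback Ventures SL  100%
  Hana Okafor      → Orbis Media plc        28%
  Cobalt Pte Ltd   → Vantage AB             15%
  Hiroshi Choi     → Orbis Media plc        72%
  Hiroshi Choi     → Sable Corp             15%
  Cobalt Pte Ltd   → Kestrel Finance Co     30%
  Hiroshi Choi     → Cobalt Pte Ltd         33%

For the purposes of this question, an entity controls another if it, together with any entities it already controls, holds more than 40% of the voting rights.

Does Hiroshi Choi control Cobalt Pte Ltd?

Hiroshi holds 46% of Caldera, so Hiroshi controls Caldera.
Hiroshi holds 72% of Orbis, so Hiroshi controls Orbis.
In Cobalt, Hiroshi's side holds only 33%, not > 40%.
So Hiroshi does not control Cobalt.

No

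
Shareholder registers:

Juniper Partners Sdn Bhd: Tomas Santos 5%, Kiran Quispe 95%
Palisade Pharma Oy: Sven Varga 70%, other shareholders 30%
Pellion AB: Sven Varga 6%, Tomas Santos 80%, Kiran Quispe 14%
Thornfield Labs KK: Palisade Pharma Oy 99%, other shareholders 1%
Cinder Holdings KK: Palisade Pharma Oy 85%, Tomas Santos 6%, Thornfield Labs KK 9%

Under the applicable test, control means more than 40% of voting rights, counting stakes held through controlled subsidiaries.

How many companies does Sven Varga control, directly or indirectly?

Sven holds 70% of Palisade, so Sven controls Palisade.
Palisade holds 99% of Thornfield, so Sven controls Thornfield.
Palisade and Thornfield together hold 85% + 9% = 94% of Cinder, so Sven controls Cinder.
No other company's threshold is met.
Sven controls 3 companies.

3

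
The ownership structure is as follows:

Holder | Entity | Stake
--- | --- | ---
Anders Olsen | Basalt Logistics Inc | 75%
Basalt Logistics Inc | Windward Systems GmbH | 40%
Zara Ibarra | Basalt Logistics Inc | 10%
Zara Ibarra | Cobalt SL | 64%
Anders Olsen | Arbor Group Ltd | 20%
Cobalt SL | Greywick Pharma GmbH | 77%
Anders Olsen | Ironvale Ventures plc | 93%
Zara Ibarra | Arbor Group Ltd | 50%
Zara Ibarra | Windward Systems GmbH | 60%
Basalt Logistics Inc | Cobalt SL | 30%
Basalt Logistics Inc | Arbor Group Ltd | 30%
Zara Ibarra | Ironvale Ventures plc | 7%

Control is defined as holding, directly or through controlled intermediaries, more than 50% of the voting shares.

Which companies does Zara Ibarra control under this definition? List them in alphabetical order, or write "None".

Zara holds 60% of Windward, so Zara controls Windward.
Zara holds 64% of Cobalt, so Zara controls Cobalt.
Cobalt holds 77% of Greywick, so Zara controls Greywick.
No other company's threshold is met.

Cobalt SL, Greywick Pharma GmbH, Windward Systems GmbH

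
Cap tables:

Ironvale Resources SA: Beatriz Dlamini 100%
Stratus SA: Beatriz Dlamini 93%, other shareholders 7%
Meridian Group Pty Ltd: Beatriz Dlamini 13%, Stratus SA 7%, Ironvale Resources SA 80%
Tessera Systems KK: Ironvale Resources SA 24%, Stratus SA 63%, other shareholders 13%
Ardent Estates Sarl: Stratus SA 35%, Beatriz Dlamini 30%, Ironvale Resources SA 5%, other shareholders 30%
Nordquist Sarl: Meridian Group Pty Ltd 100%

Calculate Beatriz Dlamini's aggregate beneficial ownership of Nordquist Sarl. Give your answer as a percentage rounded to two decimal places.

Beatriz reaches Nordquist along 3 paths.
Via Meridian: 13% × 100% = 13%.
Via Stratus → Meridian: 93% × 7% × 100% = 6.51%.
Via Ironvale → Meridian: 100% × 80% × 100% = 80%.
Total: 13% + 6.51% + 80% = 99.51%.

99.51%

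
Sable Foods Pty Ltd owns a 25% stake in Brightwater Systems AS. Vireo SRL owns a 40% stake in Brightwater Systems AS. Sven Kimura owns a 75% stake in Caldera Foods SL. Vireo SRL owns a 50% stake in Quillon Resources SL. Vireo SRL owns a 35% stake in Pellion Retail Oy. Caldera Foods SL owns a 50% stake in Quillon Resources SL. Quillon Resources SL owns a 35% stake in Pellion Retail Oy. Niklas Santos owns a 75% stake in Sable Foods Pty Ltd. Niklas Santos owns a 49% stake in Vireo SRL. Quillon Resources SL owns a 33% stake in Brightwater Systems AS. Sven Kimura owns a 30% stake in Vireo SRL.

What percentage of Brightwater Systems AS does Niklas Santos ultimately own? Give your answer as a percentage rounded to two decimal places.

46.44%

Niklas reaches Brightwater along 3 paths.
Via Vireo → Quillon: 49% × 50% × 33% = 8.085%.
Via Vireo: 49% × 40% = 19.6%.
Via Sable: 75% × 25% = 18.75%.
Total: 8.085% + 19.6% + 18.75% = 46.435%.
Rounded: 46.44%.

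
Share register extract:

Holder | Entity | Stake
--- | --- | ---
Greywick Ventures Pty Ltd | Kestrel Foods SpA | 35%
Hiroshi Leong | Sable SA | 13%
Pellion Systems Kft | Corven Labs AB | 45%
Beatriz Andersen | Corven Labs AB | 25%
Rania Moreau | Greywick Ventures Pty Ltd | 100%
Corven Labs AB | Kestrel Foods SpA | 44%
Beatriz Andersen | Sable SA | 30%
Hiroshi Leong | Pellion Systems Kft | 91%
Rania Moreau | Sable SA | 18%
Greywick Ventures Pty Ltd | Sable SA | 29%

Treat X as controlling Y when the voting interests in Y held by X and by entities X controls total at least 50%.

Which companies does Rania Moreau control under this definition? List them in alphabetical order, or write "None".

Rania holds 100% of Greywick, so Rania controls Greywick.
No other company's threshold is met.

Greywick Ventures Pty Ltd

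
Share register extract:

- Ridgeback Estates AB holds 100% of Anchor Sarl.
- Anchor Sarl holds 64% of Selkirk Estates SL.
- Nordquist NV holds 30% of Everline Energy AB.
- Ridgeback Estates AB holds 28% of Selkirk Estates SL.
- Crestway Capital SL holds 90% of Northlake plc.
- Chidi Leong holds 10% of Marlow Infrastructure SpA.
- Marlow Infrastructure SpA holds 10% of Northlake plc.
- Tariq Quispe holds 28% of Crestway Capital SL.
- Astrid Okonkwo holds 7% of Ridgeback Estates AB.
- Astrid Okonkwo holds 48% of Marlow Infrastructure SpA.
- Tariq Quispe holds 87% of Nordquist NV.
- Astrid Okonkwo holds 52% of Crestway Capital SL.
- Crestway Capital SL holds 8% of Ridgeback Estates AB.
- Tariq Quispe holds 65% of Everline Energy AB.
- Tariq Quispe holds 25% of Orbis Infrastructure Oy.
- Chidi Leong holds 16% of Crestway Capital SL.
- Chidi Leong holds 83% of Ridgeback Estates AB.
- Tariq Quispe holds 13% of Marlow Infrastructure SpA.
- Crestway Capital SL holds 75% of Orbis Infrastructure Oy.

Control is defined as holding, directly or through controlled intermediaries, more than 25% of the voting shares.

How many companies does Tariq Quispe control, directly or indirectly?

Tariq holds 28% of Crestway, so Tariq controls Crestway.
Crestway holds 90% of Northlake, so Tariq controls Northlake.
Tariq holds 87% of Nordquist, so Tariq controls Nordquist.
Nordquist and Tariq together hold 30% + 65% = 95% of Everline, so Tariq controls Everline.
Tariq and Crestway together hold 25% + 75% = 100% of Orbis, so Tariq controls Orbis.
No other company's threshold is met.
Tariq controls 5 companies.

5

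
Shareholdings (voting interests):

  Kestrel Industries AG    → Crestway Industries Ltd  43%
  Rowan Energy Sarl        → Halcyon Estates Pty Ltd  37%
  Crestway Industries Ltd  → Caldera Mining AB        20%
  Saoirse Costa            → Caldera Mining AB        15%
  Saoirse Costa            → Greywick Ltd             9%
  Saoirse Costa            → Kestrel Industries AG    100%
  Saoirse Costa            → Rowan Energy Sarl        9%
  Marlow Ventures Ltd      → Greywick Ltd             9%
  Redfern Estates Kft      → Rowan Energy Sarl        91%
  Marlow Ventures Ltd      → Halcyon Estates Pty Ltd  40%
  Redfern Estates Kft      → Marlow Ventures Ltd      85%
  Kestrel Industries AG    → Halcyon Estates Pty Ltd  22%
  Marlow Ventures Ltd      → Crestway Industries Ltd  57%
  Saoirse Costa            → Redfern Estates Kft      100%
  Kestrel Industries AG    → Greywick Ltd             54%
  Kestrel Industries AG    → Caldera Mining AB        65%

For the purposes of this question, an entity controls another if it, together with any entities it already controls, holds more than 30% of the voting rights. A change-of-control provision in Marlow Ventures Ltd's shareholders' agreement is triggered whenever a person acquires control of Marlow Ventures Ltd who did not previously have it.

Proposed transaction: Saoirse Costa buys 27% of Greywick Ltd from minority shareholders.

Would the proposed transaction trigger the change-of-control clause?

No

The purchase changes only Saoirse's holdings, so Saoirse is the only person who could newly come to control Marlow.
Saoirse holds 100% of Redfern, so Saoirse controls Redfern.
Redfern holds 85% of Marlow, so Saoirse controls Marlow.
So Saoirse already controls Marlow before the transaction.
After the purchase, Saoirse's direct stake in Greywick rises to 9% + 27% = 36%.
Saoirse controlled Marlow already, so this is not a new person acquiring control; every other person's position is unchanged or reduced.
No new person acquires control, so the clause is not triggered.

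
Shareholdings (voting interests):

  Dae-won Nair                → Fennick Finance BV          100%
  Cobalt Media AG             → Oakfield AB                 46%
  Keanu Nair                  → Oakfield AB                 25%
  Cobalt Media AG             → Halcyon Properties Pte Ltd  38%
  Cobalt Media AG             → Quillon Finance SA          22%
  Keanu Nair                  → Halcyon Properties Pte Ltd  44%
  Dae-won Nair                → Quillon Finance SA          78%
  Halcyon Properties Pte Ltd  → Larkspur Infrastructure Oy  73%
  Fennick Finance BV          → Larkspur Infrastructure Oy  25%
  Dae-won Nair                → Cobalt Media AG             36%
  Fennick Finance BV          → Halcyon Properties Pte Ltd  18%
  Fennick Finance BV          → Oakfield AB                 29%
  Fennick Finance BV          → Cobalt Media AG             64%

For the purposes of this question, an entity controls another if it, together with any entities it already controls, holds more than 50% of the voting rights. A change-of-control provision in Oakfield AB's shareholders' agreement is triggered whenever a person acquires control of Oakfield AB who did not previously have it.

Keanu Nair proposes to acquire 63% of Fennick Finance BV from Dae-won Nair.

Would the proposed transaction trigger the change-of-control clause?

The purchase adds only to Keanu's holdings (Dae-won's stake shrinks), so Keanu is the only person who could newly come to control Oakfield.
Keanu's largest direct stake is 44% in Halcyon, which does not meet the threshold, so Keanu controls no company.
In Oakfield, Keanu's side holds only 25%, not > 50%.
So before the transaction, Keanu does not control Oakfield.
After the purchase, Keanu holds 63% of Fennick directly, and Dae-won's stake falls to 37%.
Keanu holds 63% of Fennick, so Keanu controls Fennick.
Fennick holds 64% of Cobalt, so Keanu controls Cobalt.
Fennick and Keanu and Cobalt together hold 29% + 25% + 46% = 100% of Oakfield, so Keanu controls Oakfield.
Keanu did not control Oakfield before and does after, so the clause is triggered.

Yes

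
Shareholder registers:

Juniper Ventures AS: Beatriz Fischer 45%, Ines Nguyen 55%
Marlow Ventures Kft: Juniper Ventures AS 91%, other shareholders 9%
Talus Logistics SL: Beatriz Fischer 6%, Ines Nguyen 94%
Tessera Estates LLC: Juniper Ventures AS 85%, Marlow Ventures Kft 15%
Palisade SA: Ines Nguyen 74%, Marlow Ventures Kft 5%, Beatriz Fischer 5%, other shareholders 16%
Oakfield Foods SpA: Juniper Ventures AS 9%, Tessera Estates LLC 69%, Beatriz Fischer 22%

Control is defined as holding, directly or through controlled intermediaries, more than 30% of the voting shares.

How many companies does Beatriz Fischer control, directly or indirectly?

Beatriz holds 45% of Juniper, so Beatriz controls Juniper.
Juniper holds 91% of Marlow, so Beatriz controls Marlow.
Juniper and Marlow together hold 85% + 15% = 100% of Tessera, so Beatriz controls Tessera.
Juniper and Tessera and Beatriz together hold 9% + 69% + 22% = 100% of Oakfield, so Beatriz controls Oakfield.
No other company's threshold is met.
Beatriz controls 4 companies.

4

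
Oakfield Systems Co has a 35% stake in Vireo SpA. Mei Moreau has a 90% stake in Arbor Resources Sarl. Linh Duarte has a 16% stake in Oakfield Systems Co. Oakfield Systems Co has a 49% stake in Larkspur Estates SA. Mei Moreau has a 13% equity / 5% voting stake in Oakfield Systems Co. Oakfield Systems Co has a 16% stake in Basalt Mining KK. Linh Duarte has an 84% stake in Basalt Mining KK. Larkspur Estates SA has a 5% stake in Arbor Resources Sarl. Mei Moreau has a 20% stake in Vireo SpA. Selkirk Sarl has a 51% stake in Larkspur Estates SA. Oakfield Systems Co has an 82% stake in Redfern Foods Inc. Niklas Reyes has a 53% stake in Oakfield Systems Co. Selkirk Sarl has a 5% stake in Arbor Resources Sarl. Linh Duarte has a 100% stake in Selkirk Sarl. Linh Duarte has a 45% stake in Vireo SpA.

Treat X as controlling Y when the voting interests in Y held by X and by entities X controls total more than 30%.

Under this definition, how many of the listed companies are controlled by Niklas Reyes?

Niklas holds 53% of Oakfield, so Niklas controls Oakfield.
Oakfield holds 49% of Larkspur, so Niklas controls Larkspur.
Oakfield holds 35% of Vireo, so Niklas controls Vireo.
Oakfield holds 82% of Redfern, so Niklas controls Redfern.
No other company's threshold is met.
Niklas controls 4 companies.

4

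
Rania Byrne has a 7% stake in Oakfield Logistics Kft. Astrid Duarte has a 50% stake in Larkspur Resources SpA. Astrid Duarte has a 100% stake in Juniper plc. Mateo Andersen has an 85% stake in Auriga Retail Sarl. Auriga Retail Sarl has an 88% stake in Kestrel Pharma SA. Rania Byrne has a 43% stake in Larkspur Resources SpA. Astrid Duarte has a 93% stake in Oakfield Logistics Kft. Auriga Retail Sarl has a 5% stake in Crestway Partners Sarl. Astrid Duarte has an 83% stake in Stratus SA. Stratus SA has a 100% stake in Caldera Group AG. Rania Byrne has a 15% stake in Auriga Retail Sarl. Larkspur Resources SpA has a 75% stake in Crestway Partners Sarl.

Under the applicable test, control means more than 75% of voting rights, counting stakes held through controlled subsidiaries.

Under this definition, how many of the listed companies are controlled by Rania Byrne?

0

Rania's largest direct stake is 43% in Larkspur, which does not meet the threshold.
Rania controls 0 companies.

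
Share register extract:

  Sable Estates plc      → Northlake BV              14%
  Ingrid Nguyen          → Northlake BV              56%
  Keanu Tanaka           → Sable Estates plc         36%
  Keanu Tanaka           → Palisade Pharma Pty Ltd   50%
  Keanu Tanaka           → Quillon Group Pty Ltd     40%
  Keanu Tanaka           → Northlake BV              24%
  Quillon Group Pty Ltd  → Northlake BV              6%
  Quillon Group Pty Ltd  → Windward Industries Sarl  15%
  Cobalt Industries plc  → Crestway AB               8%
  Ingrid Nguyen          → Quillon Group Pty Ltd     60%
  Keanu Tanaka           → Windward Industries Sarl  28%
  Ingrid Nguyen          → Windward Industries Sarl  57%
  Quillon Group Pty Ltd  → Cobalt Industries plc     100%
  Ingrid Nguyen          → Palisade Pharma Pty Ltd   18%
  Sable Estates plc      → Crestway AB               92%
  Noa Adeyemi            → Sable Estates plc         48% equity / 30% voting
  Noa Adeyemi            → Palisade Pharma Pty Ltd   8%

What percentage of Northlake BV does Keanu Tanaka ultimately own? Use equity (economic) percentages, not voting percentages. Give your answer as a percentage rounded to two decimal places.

31.44%

Keanu reaches Northlake along 3 paths.
Via Sable: 36% × 14% = 5.04%.
Direct stake: 24% = 24%.
Via Quillon: 40% × 6% = 2.4%.
Total: 5.04% + 24% + 2.4% = 31.44%.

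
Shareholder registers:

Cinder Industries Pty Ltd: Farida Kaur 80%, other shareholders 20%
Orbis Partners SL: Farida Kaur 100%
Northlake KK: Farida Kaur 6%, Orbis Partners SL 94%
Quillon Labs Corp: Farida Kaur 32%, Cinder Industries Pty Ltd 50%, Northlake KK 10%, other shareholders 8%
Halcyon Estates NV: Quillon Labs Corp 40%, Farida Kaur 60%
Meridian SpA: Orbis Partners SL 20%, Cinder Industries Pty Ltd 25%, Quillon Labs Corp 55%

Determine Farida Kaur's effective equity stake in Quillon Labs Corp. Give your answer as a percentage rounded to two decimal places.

82.00%

Farida reaches Quillon along 4 paths.
Direct stake: 32% = 32%.
Via Cinder: 80% × 50% = 40%.
Via Northlake: 6% × 10% = 0.6%.
Via Orbis → Northlake: 100% × 94% × 10% = 9.4%.
Total: 32% + 40% + 0.6% + 9.4% = 82%.
Rounded: 82.00%.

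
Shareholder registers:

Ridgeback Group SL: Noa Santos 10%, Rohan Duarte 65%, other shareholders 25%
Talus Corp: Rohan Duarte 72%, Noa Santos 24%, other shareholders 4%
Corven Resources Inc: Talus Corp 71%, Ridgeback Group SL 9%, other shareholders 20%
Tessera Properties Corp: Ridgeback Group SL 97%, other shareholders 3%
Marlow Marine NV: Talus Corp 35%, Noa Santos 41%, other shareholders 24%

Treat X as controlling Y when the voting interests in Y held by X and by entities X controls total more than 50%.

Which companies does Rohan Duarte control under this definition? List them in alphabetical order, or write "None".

Rohan holds 65% of Ridgeback, so Rohan controls Ridgeback.
Rohan holds 72% of Talus, so Rohan controls Talus.
Talus and Ridgeback together hold 71% + 9% = 80% of Corven, so Rohan controls Corven.
Ridgeback holds 97% of Tessera, so Rohan controls Tessera.
No other company's threshold is met.

Corven Resources Inc, Ridgeback Group SL, Talus Corp, Tessera Properties Corp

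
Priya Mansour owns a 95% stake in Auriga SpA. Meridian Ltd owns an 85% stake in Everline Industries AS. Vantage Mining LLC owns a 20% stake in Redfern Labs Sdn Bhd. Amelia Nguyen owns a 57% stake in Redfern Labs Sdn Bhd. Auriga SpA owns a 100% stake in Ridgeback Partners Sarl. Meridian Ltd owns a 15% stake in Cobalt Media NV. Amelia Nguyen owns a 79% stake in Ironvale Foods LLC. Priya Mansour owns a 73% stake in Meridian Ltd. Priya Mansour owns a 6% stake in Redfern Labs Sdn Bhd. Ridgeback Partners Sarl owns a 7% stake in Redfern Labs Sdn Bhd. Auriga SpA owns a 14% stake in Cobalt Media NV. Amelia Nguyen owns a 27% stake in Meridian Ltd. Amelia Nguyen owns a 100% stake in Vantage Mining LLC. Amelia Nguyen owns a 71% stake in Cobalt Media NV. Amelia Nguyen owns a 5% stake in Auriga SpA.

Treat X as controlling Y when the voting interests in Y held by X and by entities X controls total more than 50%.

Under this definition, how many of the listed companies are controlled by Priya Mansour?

Priya holds 73% of Meridian, so Priya controls Meridian.
Priya holds 95% of Auriga, so Priya controls Auriga.
Auriga holds 100% of Ridgeback, so Priya controls Ridgeback.
Meridian holds 85% of Everline, so Priya controls Everline.
No other company's threshold is met.
Priya controls 4 companies.

4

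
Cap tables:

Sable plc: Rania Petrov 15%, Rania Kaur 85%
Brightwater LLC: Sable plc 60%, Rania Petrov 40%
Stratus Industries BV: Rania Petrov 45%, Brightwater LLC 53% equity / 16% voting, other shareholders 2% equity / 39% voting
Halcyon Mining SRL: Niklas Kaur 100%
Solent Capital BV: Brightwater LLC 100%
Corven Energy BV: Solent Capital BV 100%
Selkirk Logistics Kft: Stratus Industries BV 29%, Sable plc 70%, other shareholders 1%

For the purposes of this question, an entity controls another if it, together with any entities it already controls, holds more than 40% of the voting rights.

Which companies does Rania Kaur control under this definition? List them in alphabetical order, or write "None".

Brightwater LLC, Corven Energy BV, Sable plc, Selkirk Logistics Kft, Solent Capital BV

Rania Kaur holds 85% of Sable, so Rania Kaur controls Sable.
Sable holds 60% of Brightwater, so Rania Kaur controls Brightwater.
Brightwater holds 100% of Solent, so Rania Kaur controls Solent.
Solent holds 100% of Corven, so Rania Kaur controls Corven.
Sable holds 70% of Selkirk, so Rania Kaur controls Selkirk.
No other company's threshold is met.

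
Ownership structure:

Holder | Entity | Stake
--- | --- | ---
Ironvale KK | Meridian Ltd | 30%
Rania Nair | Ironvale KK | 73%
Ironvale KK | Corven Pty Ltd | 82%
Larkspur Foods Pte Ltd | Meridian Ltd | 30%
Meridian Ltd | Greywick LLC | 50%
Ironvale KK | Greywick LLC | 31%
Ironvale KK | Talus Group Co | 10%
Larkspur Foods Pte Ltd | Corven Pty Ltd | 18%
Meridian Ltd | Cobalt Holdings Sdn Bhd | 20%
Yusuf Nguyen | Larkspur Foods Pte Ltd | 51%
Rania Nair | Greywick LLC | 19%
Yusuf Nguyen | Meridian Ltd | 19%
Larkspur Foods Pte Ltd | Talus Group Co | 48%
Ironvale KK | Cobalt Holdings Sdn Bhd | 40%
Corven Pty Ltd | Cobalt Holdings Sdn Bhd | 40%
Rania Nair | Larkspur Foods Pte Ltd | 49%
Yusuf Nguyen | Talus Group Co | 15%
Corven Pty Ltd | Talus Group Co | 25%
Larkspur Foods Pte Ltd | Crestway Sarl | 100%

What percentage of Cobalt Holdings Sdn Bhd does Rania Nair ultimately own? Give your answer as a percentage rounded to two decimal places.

63.99%

Rania reaches Cobalt along 5 paths.
Via Larkspur → Corven: 49% × 18% × 40% = 3.528%.
Via Ironvale → Corven: 73% × 82% × 40% = 23.944%.
Via Ironvale → Meridian: 73% × 30% × 20% = 4.38%.
Via Larkspur → Meridian: 49% × 30% × 20% = 2.94%.
Via Ironvale: 73% × 40% = 29.2%.
Total: 3.528% + 23.944% + 4.38% + 2.94% + 29.2% = 63.992%.
Rounded: 63.99%.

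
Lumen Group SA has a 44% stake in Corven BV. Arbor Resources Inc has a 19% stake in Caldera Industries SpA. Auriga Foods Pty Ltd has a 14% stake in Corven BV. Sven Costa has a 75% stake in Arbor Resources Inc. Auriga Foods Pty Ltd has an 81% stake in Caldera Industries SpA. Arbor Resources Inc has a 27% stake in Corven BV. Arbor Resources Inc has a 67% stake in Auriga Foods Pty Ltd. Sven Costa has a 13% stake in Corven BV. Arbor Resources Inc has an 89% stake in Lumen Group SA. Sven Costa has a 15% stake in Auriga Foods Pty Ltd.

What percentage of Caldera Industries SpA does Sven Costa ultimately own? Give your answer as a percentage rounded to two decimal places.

67.10%

Sven reaches Caldera along 3 paths.
Via Auriga: 15% × 81% = 12.15%.
Via Arbor → Auriga: 75% × 67% × 81% = 40.7025%.
Via Arbor: 75% × 19% = 14.25%.
Total: 12.15% + 40.7025% + 14.25% = 67.1025%.
Rounded: 67.10%.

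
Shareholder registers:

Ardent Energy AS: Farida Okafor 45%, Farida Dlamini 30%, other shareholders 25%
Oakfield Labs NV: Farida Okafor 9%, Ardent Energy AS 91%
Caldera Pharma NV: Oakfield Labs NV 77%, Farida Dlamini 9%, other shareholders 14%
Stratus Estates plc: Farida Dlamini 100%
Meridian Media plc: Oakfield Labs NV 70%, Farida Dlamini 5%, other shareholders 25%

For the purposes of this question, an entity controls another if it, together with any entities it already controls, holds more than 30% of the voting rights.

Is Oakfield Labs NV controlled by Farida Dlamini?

No

Farida Dlamini holds 100% of Stratus, so Farida Dlamini controls Stratus.
Neither Farida Dlamini nor any entity Farida Dlamini controls holds any voting interest in Oakfield.
So Farida Dlamini does not control Oakfield.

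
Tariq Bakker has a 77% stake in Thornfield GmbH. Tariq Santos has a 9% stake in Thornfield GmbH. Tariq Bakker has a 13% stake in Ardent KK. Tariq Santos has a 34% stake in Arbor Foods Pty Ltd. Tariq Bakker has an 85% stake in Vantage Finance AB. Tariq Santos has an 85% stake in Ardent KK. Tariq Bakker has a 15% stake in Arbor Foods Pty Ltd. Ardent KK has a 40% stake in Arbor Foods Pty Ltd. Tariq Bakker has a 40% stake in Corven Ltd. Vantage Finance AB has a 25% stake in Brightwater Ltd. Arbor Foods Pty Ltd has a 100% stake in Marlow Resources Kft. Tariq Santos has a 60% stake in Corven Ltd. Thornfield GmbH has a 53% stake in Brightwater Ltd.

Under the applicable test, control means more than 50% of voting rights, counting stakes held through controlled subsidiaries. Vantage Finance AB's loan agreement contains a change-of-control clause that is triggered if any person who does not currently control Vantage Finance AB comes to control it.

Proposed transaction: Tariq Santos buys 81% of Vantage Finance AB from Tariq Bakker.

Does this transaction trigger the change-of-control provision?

The purchase adds only to Tariq Santos's holdings (Tariq Bakker's stake shrinks), so Tariq Santos is the only person who could newly come to control Vantage.
Tariq Santos holds 85% of Ardent, so Tariq Santos controls Ardent.
Ardent and Tariq Santos together hold 40% + 34% = 74% of Arbor, so Tariq Santos controls Arbor.
Arbor holds 100% of Marlow, so Tariq Santos controls Marlow.
Tariq Santos holds 60% of Corven, so Tariq Santos controls Corven.
Neither Tariq Santos nor any entity Tariq Santos controls holds any voting interest in Vantage.
So before the transaction, Tariq Santos does not control Vantage.
After the purchase, Tariq Santos holds 81% of Vantage directly, and Tariq Bakker's stake falls to 4%.
Tariq Santos holds 81% of Vantage, so Tariq Santos controls Vantage.
Tariq Santos did not control Vantage before and does after, so the clause is triggered.

Yes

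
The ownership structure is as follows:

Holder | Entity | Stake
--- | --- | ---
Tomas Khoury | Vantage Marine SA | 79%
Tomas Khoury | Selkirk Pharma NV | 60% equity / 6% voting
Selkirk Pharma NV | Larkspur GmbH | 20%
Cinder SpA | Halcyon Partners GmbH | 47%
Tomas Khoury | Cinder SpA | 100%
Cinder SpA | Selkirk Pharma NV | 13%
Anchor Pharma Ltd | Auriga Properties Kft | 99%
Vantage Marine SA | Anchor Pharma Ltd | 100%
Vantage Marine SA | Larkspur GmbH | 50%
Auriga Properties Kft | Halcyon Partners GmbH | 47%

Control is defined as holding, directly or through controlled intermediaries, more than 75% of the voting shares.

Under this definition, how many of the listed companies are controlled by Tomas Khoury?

Tomas holds 79% of Vantage, so Tomas controls Vantage.
Tomas holds 100% of Cinder, so Tomas controls Cinder.
Vantage holds 100% of Anchor, so Tomas controls Anchor.
Anchor holds 99% of Auriga, so Tomas controls Auriga.
Auriga and Cinder together hold 47% + 47% = 94% of Halcyon, so Tomas controls Halcyon.
No other company's threshold is met.
Tomas controls 5 companies.

5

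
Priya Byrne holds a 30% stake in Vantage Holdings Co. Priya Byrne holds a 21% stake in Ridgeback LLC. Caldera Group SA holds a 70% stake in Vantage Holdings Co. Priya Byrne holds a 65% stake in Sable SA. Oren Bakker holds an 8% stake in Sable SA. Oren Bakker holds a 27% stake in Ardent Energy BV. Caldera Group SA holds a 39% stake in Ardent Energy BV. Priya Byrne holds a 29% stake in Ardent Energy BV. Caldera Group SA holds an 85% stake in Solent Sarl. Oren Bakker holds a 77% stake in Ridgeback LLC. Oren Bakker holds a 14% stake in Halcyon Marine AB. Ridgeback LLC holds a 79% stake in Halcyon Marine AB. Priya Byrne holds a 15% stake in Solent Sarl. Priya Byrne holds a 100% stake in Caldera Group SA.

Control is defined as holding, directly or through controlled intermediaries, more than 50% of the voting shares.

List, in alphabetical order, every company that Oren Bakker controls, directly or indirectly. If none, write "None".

Oren holds 77% of Ridgeback, so Oren controls Ridgeback.
Ridgeback and Oren together hold 79% + 14% = 93% of Halcyon, so Oren controls Halcyon.
No other company's threshold is met.

Halcyon Marine AB, Ridgeback LLC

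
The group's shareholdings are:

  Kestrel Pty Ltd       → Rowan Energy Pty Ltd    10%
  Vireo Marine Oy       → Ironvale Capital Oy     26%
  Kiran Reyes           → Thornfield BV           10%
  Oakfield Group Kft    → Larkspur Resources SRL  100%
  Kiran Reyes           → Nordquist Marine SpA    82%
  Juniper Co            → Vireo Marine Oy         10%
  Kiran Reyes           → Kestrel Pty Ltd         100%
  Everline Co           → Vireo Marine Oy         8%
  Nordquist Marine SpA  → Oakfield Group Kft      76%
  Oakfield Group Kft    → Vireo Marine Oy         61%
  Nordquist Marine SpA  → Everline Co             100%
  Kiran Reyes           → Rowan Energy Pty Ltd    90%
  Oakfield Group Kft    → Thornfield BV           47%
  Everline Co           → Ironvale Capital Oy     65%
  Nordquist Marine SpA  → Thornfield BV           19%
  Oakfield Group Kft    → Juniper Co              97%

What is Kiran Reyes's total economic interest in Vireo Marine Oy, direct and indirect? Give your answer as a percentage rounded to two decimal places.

50.62%

Kiran reaches Vireo along 3 paths.
Via Nordquist → Oakfield: 82% × 76% × 61% = 38.0152%.
Via Nordquist → Oakfield → Juniper: 82% × 76% × 97% × 10% = 6.04504%.
Via Nordquist → Everline: 82% × 100% × 8% = 6.56%.
Total: 38.0152% + 6.04504% + 6.56% = 50.62024%.
Rounded: 50.62%.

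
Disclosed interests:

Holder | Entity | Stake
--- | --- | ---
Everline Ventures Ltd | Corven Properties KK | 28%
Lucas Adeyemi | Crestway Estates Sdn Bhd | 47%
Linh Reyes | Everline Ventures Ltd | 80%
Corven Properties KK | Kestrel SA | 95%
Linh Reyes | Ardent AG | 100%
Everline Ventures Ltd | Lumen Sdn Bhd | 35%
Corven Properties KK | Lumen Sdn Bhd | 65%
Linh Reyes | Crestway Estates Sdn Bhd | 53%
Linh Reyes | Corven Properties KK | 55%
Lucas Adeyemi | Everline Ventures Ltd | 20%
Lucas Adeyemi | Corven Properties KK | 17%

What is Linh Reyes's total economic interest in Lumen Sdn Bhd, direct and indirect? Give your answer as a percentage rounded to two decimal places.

Linh reaches Lumen along 3 paths.
Via Everline: 80% × 35% = 28%.
Via Corven: 55% × 65% = 35.75%.
Via Everline → Corven: 80% × 28% × 65% = 14.56%.
Total: 28% + 35.75% + 14.56% = 78.31%.

78.31%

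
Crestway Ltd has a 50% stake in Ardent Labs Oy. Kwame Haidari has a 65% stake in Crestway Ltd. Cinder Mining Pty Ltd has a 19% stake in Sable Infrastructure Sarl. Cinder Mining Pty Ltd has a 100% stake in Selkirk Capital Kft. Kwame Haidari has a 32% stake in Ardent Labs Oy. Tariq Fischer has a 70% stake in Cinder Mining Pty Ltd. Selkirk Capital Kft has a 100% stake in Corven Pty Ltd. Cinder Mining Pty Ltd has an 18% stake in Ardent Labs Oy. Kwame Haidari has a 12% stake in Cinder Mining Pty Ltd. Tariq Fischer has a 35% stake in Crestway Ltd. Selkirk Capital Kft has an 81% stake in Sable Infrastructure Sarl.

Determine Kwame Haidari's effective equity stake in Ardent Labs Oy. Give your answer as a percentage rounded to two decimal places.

66.66%

Kwame reaches Ardent along 3 paths.
Via Cinder: 12% × 18% = 2.16%.
Via Crestway: 65% × 50% = 32.5%.
Direct stake: 32% = 32%.
Total: 2.16% + 32.5% + 32% = 66.66%.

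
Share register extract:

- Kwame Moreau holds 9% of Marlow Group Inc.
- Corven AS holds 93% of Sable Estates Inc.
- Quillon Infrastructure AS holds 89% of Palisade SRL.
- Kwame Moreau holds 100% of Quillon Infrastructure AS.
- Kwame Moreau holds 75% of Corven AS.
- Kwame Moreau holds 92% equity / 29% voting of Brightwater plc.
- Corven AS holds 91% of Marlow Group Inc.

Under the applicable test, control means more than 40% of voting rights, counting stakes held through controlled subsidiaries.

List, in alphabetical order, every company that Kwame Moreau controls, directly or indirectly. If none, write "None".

Kwame holds 75% of Corven, so Kwame controls Corven.
Kwame holds 100% of Quillon, so Kwame controls Quillon.
Corven holds 93% of Sable, so Kwame controls Sable.
Quillon holds 89% of Palisade, so Kwame controls Palisade.
Kwame and Corven together hold 9% + 91% = 100% of Marlow, so Kwame controls Marlow.
No other company's threshold is met.

Corven AS, Marlow Group Inc, Palisade SRL, Quillon Infrastructure AS, Sable Estates Inc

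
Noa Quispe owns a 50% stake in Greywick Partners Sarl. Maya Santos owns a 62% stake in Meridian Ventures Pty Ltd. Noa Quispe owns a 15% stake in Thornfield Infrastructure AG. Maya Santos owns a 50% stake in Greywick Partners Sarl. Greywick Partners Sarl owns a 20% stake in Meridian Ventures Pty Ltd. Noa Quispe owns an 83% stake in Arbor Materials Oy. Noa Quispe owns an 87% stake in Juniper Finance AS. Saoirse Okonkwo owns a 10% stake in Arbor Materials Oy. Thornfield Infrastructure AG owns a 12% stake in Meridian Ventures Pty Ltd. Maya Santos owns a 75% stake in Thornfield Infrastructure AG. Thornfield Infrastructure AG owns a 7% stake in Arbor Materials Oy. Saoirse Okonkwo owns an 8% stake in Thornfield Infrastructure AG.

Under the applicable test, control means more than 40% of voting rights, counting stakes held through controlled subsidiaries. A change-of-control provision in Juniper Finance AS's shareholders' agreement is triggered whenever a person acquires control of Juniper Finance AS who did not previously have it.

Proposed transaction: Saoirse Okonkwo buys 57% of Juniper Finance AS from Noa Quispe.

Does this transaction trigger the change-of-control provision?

The purchase adds only to Saoirse's holdings (Noa's stake shrinks), so Saoirse is the only person who could newly come to control Juniper.
Saoirse's largest direct stake is 10% in Arbor, which does not meet the threshold, so Saoirse controls no company.
Neither Saoirse nor any entity Saoirse controls holds any voting interest in Juniper.
So before the transaction, Saoirse does not control Juniper.
After the purchase, Saoirse holds 57% of Juniper directly, and Noa's stake falls to 30%.
Saoirse holds 57% of Juniper, so Saoirse controls Juniper.
Saoirse did not control Juniper before and does after, so the clause is triggered.

Yes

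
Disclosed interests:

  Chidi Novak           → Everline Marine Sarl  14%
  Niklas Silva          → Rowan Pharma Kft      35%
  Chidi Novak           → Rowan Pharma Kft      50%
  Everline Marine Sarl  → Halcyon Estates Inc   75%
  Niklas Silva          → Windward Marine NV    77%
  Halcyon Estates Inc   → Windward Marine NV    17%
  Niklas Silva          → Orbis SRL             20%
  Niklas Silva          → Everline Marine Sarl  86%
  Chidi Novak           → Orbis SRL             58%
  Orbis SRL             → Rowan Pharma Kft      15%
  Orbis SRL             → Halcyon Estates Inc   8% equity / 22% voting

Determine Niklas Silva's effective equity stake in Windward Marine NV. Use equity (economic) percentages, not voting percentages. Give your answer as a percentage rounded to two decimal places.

Niklas reaches Windward along 3 paths.
Direct stake: 77% = 77%.
Via Orbis → Halcyon: 20% × 8% × 17% = 0.272%.
Via Everline → Halcyon: 86% × 75% × 17% = 10.965%.
Total: 77% + 0.272% + 10.965% = 88.237%.
Rounded: 88.24%.

88.24%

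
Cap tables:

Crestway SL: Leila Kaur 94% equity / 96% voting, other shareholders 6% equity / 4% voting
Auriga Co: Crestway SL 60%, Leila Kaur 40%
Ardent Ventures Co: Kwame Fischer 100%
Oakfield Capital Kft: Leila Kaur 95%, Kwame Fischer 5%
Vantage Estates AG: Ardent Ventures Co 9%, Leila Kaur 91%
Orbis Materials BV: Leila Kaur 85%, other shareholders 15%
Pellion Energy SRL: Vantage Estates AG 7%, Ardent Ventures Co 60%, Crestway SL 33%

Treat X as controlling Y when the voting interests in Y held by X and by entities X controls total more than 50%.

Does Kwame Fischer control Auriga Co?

Kwame holds 100% of Ardent, so Kwame controls Ardent.
Ardent holds 60% of Pellion, so Kwame controls Pellion.
Neither Kwame nor any entity Kwame controls holds any voting interest in Auriga.
So Kwame does not control Auriga.

No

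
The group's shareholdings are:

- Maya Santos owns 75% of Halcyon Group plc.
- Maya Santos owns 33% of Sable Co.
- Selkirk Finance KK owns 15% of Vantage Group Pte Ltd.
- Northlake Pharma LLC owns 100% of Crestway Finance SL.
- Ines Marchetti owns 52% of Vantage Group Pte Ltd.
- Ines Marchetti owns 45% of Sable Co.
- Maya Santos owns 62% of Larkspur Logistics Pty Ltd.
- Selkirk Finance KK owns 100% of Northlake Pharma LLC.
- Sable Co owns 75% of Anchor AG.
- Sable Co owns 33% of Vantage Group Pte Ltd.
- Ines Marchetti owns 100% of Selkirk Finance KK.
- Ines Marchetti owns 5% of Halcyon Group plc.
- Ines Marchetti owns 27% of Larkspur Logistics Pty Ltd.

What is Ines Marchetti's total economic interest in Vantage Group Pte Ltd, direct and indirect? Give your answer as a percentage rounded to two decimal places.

81.85%

Ines reaches Vantage along 3 paths.
Direct stake: 52% = 52%.
Via Sable: 45% × 33% = 14.85%.
Via Selkirk: 100% × 15% = 15%.
Total: 52% + 14.85% + 15% = 81.85%.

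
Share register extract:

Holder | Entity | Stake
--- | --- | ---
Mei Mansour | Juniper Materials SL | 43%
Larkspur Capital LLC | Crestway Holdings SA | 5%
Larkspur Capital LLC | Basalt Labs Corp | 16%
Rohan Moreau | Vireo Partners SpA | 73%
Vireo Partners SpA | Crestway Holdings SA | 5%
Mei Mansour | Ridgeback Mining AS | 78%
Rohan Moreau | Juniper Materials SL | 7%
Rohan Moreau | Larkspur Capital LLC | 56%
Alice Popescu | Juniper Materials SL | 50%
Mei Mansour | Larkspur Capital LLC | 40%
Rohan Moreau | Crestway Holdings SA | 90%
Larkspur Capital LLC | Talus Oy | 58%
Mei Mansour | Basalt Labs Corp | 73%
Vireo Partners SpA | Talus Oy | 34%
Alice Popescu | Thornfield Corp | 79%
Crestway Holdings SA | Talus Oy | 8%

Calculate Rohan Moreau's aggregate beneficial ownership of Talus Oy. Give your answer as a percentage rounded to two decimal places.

Rohan reaches Talus along 5 paths.
Via Crestway: 90% × 8% = 7.2%.
Via Larkspur → Crestway: 56% × 5% × 8% = 0.224%.
Via Vireo → Crestway: 73% × 5% × 8% = 0.292%.
Via Larkspur: 56% × 58% = 32.48%.
Via Vireo: 73% × 34% = 24.82%.
Total: 7.2% + 0.224% + 0.292% + 32.48% + 24.82% = 65.016%.
Rounded: 65.02%.

65.02%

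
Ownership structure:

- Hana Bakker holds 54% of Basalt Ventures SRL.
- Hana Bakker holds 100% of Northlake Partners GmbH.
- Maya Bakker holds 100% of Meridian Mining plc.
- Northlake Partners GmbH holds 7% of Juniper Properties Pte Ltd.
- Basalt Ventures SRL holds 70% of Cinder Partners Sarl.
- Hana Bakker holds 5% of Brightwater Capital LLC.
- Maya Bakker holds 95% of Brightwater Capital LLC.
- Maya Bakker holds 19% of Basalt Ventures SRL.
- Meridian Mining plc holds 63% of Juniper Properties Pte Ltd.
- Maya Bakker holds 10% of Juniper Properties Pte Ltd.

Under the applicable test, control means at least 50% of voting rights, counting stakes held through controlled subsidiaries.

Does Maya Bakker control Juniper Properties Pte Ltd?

Maya holds 100% of Meridian, so Maya controls Meridian.
Maya and Meridian together hold 10% + 63% = 73% of Juniper, so Maya controls Juniper.

Yes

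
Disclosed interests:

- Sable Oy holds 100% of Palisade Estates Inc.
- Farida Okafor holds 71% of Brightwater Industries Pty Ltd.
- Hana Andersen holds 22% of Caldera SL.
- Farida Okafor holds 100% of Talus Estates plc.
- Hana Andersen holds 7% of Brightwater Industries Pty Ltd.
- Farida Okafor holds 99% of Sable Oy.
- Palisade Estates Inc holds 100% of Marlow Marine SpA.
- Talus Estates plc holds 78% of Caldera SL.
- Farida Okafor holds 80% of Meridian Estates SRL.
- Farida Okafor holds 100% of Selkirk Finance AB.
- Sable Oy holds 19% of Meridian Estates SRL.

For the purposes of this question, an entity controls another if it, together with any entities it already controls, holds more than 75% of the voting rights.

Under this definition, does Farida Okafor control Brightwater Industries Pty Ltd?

Farida holds 99% of Sable, so Farida controls Sable.
Farida holds 100% of Talus, so Farida controls Talus.
Talus holds 78% of Caldera, so Farida controls Caldera.
Farida holds 100% of Selkirk, so Farida controls Selkirk.
Sable holds 100% of Palisade, so Farida controls Palisade.
Farida and Sable together hold 80% + 19% = 99% of Meridian, so Farida controls Meridian.
Palisade holds 100% of Marlow, so Farida controls Marlow.
In Brightwater, Farida's side holds only 71%, not > 75%.
So Farida does not control Brightwater.

No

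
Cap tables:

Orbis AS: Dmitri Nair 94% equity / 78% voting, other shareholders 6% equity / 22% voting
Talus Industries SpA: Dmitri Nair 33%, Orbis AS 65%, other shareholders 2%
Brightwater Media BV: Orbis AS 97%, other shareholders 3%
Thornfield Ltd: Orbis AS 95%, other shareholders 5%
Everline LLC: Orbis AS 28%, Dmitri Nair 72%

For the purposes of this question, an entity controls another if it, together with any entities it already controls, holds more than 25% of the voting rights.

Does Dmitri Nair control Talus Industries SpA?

Yes

Dmitri holds 78% of Orbis, so Dmitri controls Orbis.
Dmitri and Orbis together hold 33% + 65% = 98% of Talus, so Dmitri controls Talus.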